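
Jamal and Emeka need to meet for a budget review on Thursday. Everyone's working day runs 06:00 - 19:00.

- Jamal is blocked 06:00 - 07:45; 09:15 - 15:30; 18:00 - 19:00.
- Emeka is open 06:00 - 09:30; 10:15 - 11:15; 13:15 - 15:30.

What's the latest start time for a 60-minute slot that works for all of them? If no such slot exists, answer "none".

08:15

Jamal free: 07:45-09:15, 15:30-18:00 (invert busy blocks within the working day).
Emeka free: 06:00-09:30, 10:15-11:15, 13:15-15:30.
Jamal ∩ Emeka: 07:45-09:15.
The last common window of at least 60 minutes is 07:45-09:15; a 60-minute meeting can start as late as 08:15 and still end by 09:15.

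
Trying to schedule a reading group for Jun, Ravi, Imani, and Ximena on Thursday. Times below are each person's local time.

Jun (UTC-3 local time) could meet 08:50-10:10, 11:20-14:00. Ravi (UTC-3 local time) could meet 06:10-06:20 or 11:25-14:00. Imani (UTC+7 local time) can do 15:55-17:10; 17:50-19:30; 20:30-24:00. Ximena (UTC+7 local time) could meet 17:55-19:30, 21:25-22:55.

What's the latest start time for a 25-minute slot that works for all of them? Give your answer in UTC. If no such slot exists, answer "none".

15:30

Jun in UTC: 11:50-13:10, 14:20-17:00 (add 3h to convert from UTC-3).
Ravi in UTC: 09:10-09:20, 14:25-17:00 (add 3h to convert from UTC-3).
Imani in UTC: 08:55-10:10, 10:50-12:30, 13:30-17:00 (subtract 7h to convert from UTC+7).
Ximena in UTC: 10:55-12:30, 14:25-15:55 (subtract 7h to convert from UTC+7).
Jun ∩ Ravi: 14:25-17:00.
Jun ∩ Ravi ∩ Imani: 14:25-17:00.
Jun ∩ Ravi ∩ Imani ∩ Ximena: 14:25-15:55.
So the common availability across everyone is 14:25-15:55.
The last common window of at least 25 minutes is 14:25-15:55; a 25-minute meeting can start as late as 15:30 and still end by 15:55.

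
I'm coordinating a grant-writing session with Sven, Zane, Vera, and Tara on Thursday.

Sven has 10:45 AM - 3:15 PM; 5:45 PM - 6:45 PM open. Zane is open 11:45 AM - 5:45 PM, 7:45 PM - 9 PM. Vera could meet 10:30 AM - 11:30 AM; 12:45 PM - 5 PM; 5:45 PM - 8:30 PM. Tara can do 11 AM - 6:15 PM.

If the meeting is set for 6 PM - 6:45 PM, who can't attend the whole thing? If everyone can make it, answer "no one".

Tara, Zane

Sven: free for 18:00-18:45. Zane: not fully free for 18:00-18:45. Vera: free for 18:00-18:45. Tara: not fully free for 18:00-18:45.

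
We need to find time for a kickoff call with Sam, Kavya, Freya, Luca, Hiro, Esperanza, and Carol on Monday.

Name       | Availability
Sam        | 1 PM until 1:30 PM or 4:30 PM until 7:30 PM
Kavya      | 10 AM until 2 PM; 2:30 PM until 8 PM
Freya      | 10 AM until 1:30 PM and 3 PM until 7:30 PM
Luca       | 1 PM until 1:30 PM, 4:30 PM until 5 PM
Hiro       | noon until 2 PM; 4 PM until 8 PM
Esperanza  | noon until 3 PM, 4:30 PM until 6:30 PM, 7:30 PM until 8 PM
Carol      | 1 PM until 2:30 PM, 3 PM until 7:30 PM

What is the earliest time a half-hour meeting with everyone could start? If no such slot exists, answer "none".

13:00

Sam ∩ Kavya: 13:00-13:30, 16:30-19:30.
Sam ∩ Kavya ∩ Freya: 13:00-13:30, 16:30-19:30.
Sam ∩ Kavya ∩ Freya ∩ Luca: 13:00-13:30, 16:30-17:00.
Sam ∩ Kavya ∩ Freya ∩ Luca ∩ Hiro: 13:00-13:30, 16:30-17:00.
Sam ∩ Kavya ∩ Freya ∩ Luca ∩ Hiro ∩ Esperanza: 13:00-13:30, 16:30-17:00.
Sam ∩ Kavya ∩ Freya ∩ Luca ∩ Hiro ∩ Esperanza ∩ Carol: 13:00-13:30, 16:30-17:00.
So the common availability across everyone is 13:00-13:30, 16:30-17:00.
The first common window of at least 30 minutes is 13:00-13:30, so the earliest start is 13:00.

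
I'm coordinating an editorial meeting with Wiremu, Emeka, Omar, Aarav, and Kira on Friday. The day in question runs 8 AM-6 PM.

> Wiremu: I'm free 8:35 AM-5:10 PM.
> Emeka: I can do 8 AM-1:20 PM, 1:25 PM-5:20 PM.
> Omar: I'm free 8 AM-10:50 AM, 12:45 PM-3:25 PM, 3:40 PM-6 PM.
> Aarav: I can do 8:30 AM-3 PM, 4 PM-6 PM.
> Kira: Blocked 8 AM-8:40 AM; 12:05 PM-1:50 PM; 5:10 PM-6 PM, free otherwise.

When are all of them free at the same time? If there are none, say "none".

08:40-10:50, 13:50-15:00, 16:00-17:10

Wiremu free: 08:35-17:10.
Emeka free: 08:00-13:20, 13:25-17:20.
Omar free: 08:00-10:50, 12:45-15:25, 15:40-18:00.
Aarav free: 08:30-15:00, 16:00-18:00.
Kira free: 08:40-12:05, 13:50-17:10 (invert busy blocks within the working day).
Wiremu ∩ Emeka: 08:35-13:20, 13:25-17:10.
Wiremu ∩ Emeka ∩ Omar: 08:35-10:50, 12:45-13:20, 13:25-15:25, 15:40-17:10.
Wiremu ∩ Emeka ∩ Omar ∩ Aarav: 08:35-10:50, 12:45-13:20, 13:25-15:00, 16:00-17:10.
Wiremu ∩ Emeka ∩ Omar ∩ Aarav ∩ Kira: 08:40-10:50, 13:50-15:00, 16:00-17:10.
Those are the intersection windows.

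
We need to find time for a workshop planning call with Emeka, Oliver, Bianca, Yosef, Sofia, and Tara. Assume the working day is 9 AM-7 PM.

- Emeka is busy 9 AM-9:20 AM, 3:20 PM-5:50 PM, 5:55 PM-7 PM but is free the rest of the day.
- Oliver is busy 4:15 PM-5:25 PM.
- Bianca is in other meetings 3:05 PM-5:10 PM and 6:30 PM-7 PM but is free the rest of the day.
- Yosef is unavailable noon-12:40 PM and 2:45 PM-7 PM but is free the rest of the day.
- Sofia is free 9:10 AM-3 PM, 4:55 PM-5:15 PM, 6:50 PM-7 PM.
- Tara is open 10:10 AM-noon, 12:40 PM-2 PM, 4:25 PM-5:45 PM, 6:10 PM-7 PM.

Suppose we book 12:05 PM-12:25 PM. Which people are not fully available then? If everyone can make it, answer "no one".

Tara, Yosef

Emeka free: 09:20-15:20, 17:50-17:55 (invert busy blocks within the working day).
Oliver free: 09:00-16:15, 17:25-19:00 (invert busy blocks within the working day).
Bianca free: 09:00-15:05, 17:10-18:30 (invert busy blocks within the working day).
Yosef free: 09:00-12:00, 12:40-14:45 (invert busy blocks within the working day).
Sofia free: 09:10-15:00, 16:55-17:15, 18:50-19:00.
Tara free: 10:10-12:00, 12:40-14:00, 16:25-17:45, 18:10-19:00.
Emeka: free for 12:05-12:25. Oliver: free for 12:05-12:25. Bianca: free for 12:05-12:25. Yosef: not fully free for 12:05-12:25. Sofia: free for 12:05-12:25. Tara: not fully free for 12:05-12:25.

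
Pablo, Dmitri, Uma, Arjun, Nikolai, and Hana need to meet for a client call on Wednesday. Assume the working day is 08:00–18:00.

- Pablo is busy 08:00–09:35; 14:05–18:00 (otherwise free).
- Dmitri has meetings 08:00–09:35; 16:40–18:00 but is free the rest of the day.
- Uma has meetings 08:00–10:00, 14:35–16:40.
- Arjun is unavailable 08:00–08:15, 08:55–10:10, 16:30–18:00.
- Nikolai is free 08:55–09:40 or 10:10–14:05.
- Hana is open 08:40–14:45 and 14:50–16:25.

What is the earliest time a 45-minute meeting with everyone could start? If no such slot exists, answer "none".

Pablo free: 09:35-14:05 (invert busy blocks within the working day).
Dmitri free: 09:35-16:40 (invert busy blocks within the working day).
Uma free: 10:00-14:35, 16:40-18:00 (invert busy blocks within the working day).
Arjun free: 08:15-08:55, 10:10-16:30 (invert busy blocks within the working day).
Nikolai free: 08:55-09:40, 10:10-14:05.
Hana free: 08:40-14:45, 14:50-16:25.
Pablo ∩ Dmitri: 09:35-14:05.
Pablo ∩ Dmitri ∩ Uma: 10:00-14:05.
Pablo ∩ Dmitri ∩ Uma ∩ Arjun: 10:10-14:05.
Pablo ∩ Dmitri ∩ Uma ∩ Arjun ∩ Nikolai: 10:10-14:05.
Pablo ∩ Dmitri ∩ Uma ∩ Arjun ∩ Nikolai ∩ Hana: 10:10-14:05.
The first common window of at least 45 minutes is 10:10-14:05, so the earliest start is 10:10.

10:10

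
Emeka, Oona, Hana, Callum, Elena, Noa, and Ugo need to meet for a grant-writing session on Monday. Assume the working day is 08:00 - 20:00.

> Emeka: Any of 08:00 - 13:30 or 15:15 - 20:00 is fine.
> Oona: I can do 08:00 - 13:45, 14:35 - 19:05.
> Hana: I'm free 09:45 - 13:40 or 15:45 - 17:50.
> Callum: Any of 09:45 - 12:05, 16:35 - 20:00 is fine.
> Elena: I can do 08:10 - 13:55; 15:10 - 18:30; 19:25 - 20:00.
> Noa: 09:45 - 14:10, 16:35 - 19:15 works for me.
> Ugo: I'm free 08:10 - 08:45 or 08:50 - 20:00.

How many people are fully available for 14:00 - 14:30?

Ugo can make the full 14:00-14:30 slot — that's 1.

1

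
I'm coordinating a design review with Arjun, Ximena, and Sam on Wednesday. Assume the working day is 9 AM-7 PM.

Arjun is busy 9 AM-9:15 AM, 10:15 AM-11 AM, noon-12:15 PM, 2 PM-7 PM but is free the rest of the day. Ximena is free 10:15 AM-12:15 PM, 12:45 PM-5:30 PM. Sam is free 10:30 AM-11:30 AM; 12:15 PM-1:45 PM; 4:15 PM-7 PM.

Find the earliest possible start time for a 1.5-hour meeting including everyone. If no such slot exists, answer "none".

none

Arjun free: 09:15-10:15, 11:00-12:00, 12:15-14:00 (invert busy blocks within the working day).
Ximena free: 10:15-12:15, 12:45-17:30.
Sam free: 10:30-11:30, 12:15-13:45, 16:15-19:00.
Arjun ∩ Ximena: 11:00-12:00, 12:45-14:00.
Arjun ∩ Ximena ∩ Sam: 11:00-11:30, 12:45-13:45.
No common window is at least 90 minutes long.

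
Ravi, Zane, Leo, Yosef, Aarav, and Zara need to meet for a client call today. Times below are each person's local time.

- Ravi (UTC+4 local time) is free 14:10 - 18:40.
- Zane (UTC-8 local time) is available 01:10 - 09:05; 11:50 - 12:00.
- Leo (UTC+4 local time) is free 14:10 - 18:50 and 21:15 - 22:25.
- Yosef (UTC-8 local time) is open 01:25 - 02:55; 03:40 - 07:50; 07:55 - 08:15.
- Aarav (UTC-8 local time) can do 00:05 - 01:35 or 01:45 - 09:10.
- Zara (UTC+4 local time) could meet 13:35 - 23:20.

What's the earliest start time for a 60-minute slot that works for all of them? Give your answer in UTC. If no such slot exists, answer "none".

11:40

Ravi in UTC: 10:10-14:40 (subtract 4h to convert from UTC+4).
Zane in UTC: 09:10-17:05, 19:50-20:00 (add 8h to convert from UTC-8).
Leo in UTC: 10:10-14:50, 17:15-18:25 (subtract 4h to convert from UTC+4).
Yosef in UTC: 09:25-10:55, 11:40-15:50, 15:55-16:15 (add 8h to convert from UTC-8).
Aarav in UTC: 08:05-09:35, 09:45-17:10 (add 8h to convert from UTC-8).
Zara in UTC: 09:35-19:20 (subtract 4h to convert from UTC+4).
Ravi ∩ Zane: 10:10-14:40.
Ravi ∩ Zane ∩ Leo: 10:10-14:40.
Ravi ∩ Zane ∩ Leo ∩ Yosef: 10:10-10:55, 11:40-14:40.
Ravi ∩ Zane ∩ Leo ∩ Yosef ∩ Aarav: 10:10-10:55, 11:40-14:40.
Ravi ∩ Zane ∩ Leo ∩ Yosef ∩ Aarav ∩ Zara: 10:10-10:55, 11:40-14:40.
The first common window of at least 60 minutes is 11:40-14:40, so the earliest start is 11:40.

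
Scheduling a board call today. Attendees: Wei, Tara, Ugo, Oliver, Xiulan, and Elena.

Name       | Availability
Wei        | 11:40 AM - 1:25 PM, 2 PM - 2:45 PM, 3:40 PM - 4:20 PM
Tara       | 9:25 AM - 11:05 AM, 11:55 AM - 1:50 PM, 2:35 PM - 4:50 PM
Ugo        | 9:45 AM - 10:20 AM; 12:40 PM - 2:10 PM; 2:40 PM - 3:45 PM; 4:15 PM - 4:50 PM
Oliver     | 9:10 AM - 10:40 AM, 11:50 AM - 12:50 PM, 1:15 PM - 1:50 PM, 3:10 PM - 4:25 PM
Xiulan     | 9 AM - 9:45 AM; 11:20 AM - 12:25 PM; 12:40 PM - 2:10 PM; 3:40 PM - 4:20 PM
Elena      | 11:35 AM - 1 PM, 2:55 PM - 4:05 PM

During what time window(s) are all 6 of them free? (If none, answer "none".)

12:40-12:50, 15:40-15:45

Wei ∩ Tara: 11:55-13:25, 14:35-14:45, 15:40-16:20.
Wei ∩ Tara ∩ Ugo: 12:40-13:25, 14:40-14:45, 15:40-15:45, 16:15-16:20.
Wei ∩ Tara ∩ Ugo ∩ Oliver: 12:40-12:50, 13:15-13:25, 15:40-15:45, 16:15-16:20.
Wei ∩ Tara ∩ Ugo ∩ Oliver ∩ Xiulan: 12:40-12:50, 13:15-13:25, 15:40-15:45, 16:15-16:20.
Wei ∩ Tara ∩ Ugo ∩ Oliver ∩ Xiulan ∩ Elena: 12:40-12:50, 15:40-15:45.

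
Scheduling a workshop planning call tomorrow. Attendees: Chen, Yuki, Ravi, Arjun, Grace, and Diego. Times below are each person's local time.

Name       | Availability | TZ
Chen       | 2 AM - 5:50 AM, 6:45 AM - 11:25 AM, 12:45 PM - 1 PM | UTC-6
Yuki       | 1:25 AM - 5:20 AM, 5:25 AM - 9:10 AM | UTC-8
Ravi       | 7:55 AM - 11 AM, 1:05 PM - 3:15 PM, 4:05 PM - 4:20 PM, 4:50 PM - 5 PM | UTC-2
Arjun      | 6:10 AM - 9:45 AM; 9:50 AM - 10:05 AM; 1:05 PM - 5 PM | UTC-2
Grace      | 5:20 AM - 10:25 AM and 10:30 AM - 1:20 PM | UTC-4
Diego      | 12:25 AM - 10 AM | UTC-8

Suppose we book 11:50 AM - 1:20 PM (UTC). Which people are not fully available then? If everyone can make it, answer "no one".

Arjun, Chen, Ravi

Chen in UTC: 08:00-11:50, 12:45-17:25, 18:45-19:00 (add 6h to convert from UTC-6).
Yuki in UTC: 09:25-13:20, 13:25-17:10 (add 8h to convert from UTC-8).
Ravi in UTC: 09:55-13:00, 15:05-17:15, 18:05-18:20, 18:50-19:00 (add 2h to convert from UTC-2).
Arjun in UTC: 08:10-11:45, 11:50-12:05, 15:05-19:00 (add 2h to convert from UTC-2).
Grace in UTC: 09:20-14:25, 14:30-17:20 (add 4h to convert from UTC-4).
Diego in UTC: 08:25-18:00 (add 8h to convert from UTC-8).
Chen: not fully free for 11:50-13:20. Yuki: free for 11:50-13:20. Ravi: not fully free for 11:50-13:20. Arjun: not fully free for 11:50-13:20. Grace: free for 11:50-13:20. Diego: free for 11:50-13:20.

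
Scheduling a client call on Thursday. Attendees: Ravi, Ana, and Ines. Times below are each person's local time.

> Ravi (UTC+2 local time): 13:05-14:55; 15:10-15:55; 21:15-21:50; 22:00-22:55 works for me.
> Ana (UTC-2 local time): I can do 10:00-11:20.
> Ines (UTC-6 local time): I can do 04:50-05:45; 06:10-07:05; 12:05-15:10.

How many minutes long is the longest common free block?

45

Ravi in UTC: 11:05-12:55, 13:10-13:55, 19:15-19:50, 20:00-20:55 (subtract 2h to convert from UTC+2).
Ana in UTC: 12:00-13:20 (add 2h to convert from UTC-2).
Ines in UTC: 10:50-11:45, 12:10-13:05, 18:05-21:10 (add 6h to convert from UTC-6).
Ravi ∩ Ana: 12:00-12:55, 13:10-13:20.
Ravi ∩ Ana ∩ Ines: 12:10-12:55.
So the common availability across everyone is 12:10-12:55.
The longest is 12:10-12:55 at 45 minutes.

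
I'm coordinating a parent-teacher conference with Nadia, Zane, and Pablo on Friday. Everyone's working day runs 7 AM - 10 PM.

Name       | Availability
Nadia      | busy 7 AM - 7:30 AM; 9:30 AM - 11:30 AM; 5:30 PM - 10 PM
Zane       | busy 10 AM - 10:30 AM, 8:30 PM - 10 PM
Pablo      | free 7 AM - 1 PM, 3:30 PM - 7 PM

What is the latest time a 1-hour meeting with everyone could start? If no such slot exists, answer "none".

Nadia free: 07:30-09:30, 11:30-17:30 (invert busy blocks within the working day).
Zane free: 07:00-10:00, 10:30-20:30 (invert busy blocks within the working day).
Pablo free: 07:00-13:00, 15:30-19:00.
Nadia ∩ Zane: 07:30-09:30, 11:30-17:30.
Nadia ∩ Zane ∩ Pablo: 07:30-09:30, 11:30-13:00, 15:30-17:30.
The last common window of at least 60 minutes is 15:30-17:30; a 60-minute meeting can start as late as 16:30 and still end by 17:30.

16:30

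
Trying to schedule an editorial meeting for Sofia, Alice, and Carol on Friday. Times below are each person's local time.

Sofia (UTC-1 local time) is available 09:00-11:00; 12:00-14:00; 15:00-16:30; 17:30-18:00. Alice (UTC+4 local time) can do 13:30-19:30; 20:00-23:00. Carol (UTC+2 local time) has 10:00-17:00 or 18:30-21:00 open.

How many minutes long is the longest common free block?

Sofia in UTC: 10:00-12:00, 13:00-15:00, 16:00-17:30, 18:30-19:00 (add 1h to convert from UTC-1).
Alice in UTC: 09:30-15:30, 16:00-19:00 (subtract 4h to convert from UTC+4).
Carol in UTC: 08:00-15:00, 16:30-19:00 (subtract 2h to convert from UTC+2).
Sofia ∩ Alice: 10:00-12:00, 13:00-15:00, 16:00-17:30, 18:30-19:00.
Sofia ∩ Alice ∩ Carol: 10:00-12:00, 13:00-15:00, 16:30-17:30, 18:30-19:00.
The longest is 10:00-12:00 at 120 minutes.

120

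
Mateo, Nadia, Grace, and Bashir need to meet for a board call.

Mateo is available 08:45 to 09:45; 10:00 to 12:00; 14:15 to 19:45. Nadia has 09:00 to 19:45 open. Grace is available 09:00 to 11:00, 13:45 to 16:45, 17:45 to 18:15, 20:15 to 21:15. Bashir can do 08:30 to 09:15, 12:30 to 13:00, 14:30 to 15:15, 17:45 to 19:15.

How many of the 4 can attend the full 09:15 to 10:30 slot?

Nadia and Grace can make the full 09:15-10:30 slot — that's 2.

2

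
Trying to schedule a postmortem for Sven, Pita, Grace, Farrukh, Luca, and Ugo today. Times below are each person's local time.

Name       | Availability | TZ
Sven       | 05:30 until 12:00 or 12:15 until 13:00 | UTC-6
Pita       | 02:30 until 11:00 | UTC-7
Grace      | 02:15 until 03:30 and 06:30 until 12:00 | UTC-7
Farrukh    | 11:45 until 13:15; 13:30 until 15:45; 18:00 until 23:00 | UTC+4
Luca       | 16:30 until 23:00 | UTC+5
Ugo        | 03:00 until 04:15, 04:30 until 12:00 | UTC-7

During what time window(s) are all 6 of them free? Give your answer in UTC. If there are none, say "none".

14:00-18:00

Sven in UTC: 11:30-18:00, 18:15-19:00 (add 6h to convert from UTC-6).
Pita in UTC: 09:30-18:00 (add 7h to convert from UTC-7).
Grace in UTC: 09:15-10:30, 13:30-19:00 (add 7h to convert from UTC-7).
Farrukh in UTC: 07:45-09:15, 09:30-11:45, 14:00-19:00 (subtract 4h to convert from UTC+4).
Luca in UTC: 11:30-18:00 (subtract 5h to convert from UTC+5).
Ugo in UTC: 10:00-11:15, 11:30-19:00 (add 7h to convert from UTC-7).
Sven ∩ Pita: 11:30-18:00.
Sven ∩ Pita ∩ Grace: 13:30-18:00.
Sven ∩ Pita ∩ Grace ∩ Farrukh: 14:00-18:00.
Sven ∩ Pita ∩ Grace ∩ Farrukh ∩ Luca: 14:00-18:00.
Sven ∩ Pita ∩ Grace ∩ Farrukh ∩ Luca ∩ Ugo: 14:00-18:00.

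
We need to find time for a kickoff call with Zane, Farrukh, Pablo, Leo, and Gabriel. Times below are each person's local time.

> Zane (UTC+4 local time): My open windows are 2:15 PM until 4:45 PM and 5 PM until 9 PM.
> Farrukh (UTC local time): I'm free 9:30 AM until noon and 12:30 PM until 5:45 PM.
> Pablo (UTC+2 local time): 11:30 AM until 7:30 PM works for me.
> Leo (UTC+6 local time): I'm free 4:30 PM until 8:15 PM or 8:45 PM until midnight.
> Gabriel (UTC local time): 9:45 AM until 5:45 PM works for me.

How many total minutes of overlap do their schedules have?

Zane in UTC: 10:15-12:45, 13:00-17:00 (subtract 4h to convert from UTC+4).
Farrukh in UTC: 09:30-12:00, 12:30-17:45.
Pablo in UTC: 09:30-17:30 (subtract 2h to convert from UTC+2).
Leo in UTC: 10:30-14:15, 14:45-18:00 (subtract 6h to convert from UTC+6).
Gabriel in UTC: 09:45-17:45.
Zane ∩ Farrukh: 10:15-12:00, 12:30-12:45, 13:00-17:00.
Zane ∩ Farrukh ∩ Pablo: 10:15-12:00, 12:30-12:45, 13:00-17:00.
Zane ∩ Farrukh ∩ Pablo ∩ Leo: 10:30-12:00, 12:30-12:45, 13:00-14:15, 14:45-17:00.
Zane ∩ Farrukh ∩ Pablo ∩ Leo ∩ Gabriel: 10:30-12:00, 12:30-12:45, 13:00-14:15, 14:45-17:00.
Summing the common windows: 90 + 15 + 75 + 135 = 315 minutes.

315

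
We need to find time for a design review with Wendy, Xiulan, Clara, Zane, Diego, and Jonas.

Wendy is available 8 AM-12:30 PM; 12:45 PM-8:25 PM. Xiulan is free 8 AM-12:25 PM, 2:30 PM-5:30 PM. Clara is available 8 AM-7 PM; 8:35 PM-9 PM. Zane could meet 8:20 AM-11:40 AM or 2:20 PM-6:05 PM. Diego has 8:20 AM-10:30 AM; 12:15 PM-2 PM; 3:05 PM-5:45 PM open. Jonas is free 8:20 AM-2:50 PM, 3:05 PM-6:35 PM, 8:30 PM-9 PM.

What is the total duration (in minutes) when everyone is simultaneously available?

275

Wendy ∩ Xiulan: 08:00-12:25, 14:30-17:30.
Wendy ∩ Xiulan ∩ Clara: 08:00-12:25, 14:30-17:30.
Wendy ∩ Xiulan ∩ Clara ∩ Zane: 08:20-11:40, 14:30-17:30.
Wendy ∩ Xiulan ∩ Clara ∩ Zane ∩ Diego: 08:20-10:30, 15:05-17:30.
Wendy ∩ Xiulan ∩ Clara ∩ Zane ∩ Diego ∩ Jonas: 08:20-10:30, 15:05-17:30.
Summing the common windows: 130 + 145 = 275 minutes.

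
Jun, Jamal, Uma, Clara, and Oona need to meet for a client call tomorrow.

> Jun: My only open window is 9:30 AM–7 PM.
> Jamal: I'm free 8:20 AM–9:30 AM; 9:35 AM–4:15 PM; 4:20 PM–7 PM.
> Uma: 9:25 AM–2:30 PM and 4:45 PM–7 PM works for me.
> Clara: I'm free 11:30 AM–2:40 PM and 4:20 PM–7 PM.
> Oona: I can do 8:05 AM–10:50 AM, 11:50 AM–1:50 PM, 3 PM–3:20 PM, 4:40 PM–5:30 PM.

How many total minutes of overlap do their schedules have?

Jun ∩ Jamal: 09:35-16:15, 16:20-19:00.
Jun ∩ Jamal ∩ Uma: 09:35-14:30, 16:45-19:00.
Jun ∩ Jamal ∩ Uma ∩ Clara: 11:30-14:30, 16:45-19:00.
Jun ∩ Jamal ∩ Uma ∩ Clara ∩ Oona: 11:50-13:50, 16:45-17:30.
Summing the common windows: 120 + 45 = 165 minutes.

165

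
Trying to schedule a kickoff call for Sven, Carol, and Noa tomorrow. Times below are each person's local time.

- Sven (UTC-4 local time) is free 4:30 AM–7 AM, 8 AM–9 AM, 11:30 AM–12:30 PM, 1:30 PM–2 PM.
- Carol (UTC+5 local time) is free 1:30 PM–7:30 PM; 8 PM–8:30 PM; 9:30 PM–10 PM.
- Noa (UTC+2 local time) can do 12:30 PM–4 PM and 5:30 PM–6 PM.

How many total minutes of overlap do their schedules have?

Sven in UTC: 08:30-11:00, 12:00-13:00, 15:30-16:30, 17:30-18:00 (add 4h to convert from UTC-4).
Carol in UTC: 08:30-14:30, 15:00-15:30, 16:30-17:00 (subtract 5h to convert from UTC+5).
Noa in UTC: 10:30-14:00, 15:30-16:00 (subtract 2h to convert from UTC+2).
Sven ∩ Carol: 08:30-11:00, 12:00-13:00.
Sven ∩ Carol ∩ Noa: 10:30-11:00, 12:00-13:00.
Summing the common windows: 30 + 60 = 90 minutes.

90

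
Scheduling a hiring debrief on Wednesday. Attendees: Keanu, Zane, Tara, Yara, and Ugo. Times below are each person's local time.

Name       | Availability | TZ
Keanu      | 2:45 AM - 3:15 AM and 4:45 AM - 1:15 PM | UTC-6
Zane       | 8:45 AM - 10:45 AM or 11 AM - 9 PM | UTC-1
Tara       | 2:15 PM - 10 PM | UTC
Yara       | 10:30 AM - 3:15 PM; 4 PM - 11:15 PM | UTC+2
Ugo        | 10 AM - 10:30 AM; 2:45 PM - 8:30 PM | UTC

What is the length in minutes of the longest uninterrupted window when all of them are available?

270

Keanu in UTC: 08:45-09:15, 10:45-19:15 (add 6h to convert from UTC-6).
Zane in UTC: 09:45-11:45, 12:00-22:00 (add 1h to convert from UTC-1).
Tara in UTC: 14:15-22:00.
Yara in UTC: 08:30-13:15, 14:00-21:15 (subtract 2h to convert from UTC+2).
Ugo in UTC: 10:00-10:30, 14:45-20:30.
Keanu ∩ Zane: 10:45-11:45, 12:00-19:15.
Keanu ∩ Zane ∩ Tara: 14:15-19:15.
Keanu ∩ Zane ∩ Tara ∩ Yara: 14:15-19:15.
Keanu ∩ Zane ∩ Tara ∩ Yara ∩ Ugo: 14:45-19:15.
The longest is 14:45-19:15 at 270 minutes.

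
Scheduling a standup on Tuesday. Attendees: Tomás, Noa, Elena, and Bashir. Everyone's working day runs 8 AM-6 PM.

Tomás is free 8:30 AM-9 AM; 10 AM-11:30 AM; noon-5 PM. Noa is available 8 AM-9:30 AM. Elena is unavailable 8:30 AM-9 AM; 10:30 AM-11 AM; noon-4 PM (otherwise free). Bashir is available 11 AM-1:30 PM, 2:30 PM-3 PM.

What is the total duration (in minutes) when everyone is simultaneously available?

Tomás free: 08:30-09:00, 10:00-11:30, 12:00-17:00.
Noa free: 08:00-09:30.
Elena free: 08:00-08:30, 09:00-10:30, 11:00-12:00, 16:00-18:00 (invert busy blocks within the working day).
Bashir free: 11:00-13:30, 14:30-15:00.
Tomás ∩ Noa: 08:30-09:00.
Tomás ∩ Noa ∩ Elena: ∅.
Tomás ∩ Noa ∩ Elena ∩ Bashir: ∅.
There is no time when everyone is free.
There is no common window, so the total is 0 minutes.

0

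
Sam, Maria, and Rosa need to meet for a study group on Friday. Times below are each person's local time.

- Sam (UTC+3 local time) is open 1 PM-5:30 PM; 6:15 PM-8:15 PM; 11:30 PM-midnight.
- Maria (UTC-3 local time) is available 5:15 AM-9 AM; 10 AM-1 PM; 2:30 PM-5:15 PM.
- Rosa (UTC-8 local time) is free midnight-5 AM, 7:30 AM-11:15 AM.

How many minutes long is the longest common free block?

Sam in UTC: 10:00-14:30, 15:15-17:15, 20:30-21:00 (subtract 3h to convert from UTC+3).
Maria in UTC: 08:15-12:00, 13:00-16:00, 17:30-20:15 (add 3h to convert from UTC-3).
Rosa in UTC: 08:00-13:00, 15:30-19:15 (add 8h to convert from UTC-8).
Sam ∩ Maria: 10:00-12:00, 13:00-14:30, 15:15-16:00.
Sam ∩ Maria ∩ Rosa: 10:00-12:00, 15:30-16:00.
Those are the intersection windows.
The longest is 10:00-12:00 at 120 minutes.

120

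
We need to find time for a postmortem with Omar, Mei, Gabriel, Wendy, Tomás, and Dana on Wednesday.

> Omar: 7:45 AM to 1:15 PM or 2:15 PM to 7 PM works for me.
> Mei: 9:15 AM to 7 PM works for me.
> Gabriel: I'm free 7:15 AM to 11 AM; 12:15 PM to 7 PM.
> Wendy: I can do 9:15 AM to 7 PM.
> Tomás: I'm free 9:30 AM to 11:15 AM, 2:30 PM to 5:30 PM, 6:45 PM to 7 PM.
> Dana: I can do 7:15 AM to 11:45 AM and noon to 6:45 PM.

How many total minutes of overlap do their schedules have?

Omar ∩ Mei: 09:15-13:15, 14:15-19:00.
Omar ∩ Mei ∩ Gabriel: 09:15-11:00, 12:15-13:15, 14:15-19:00.
Omar ∩ Mei ∩ Gabriel ∩ Wendy: 09:15-11:00, 12:15-13:15, 14:15-19:00.
Omar ∩ Mei ∩ Gabriel ∩ Wendy ∩ Tomás: 09:30-11:00, 14:30-17:30, 18:45-19:00.
Omar ∩ Mei ∩ Gabriel ∩ Wendy ∩ Tomás ∩ Dana: 09:30-11:00, 14:30-17:30.
Summing the common windows: 90 + 180 = 270 minutes.

270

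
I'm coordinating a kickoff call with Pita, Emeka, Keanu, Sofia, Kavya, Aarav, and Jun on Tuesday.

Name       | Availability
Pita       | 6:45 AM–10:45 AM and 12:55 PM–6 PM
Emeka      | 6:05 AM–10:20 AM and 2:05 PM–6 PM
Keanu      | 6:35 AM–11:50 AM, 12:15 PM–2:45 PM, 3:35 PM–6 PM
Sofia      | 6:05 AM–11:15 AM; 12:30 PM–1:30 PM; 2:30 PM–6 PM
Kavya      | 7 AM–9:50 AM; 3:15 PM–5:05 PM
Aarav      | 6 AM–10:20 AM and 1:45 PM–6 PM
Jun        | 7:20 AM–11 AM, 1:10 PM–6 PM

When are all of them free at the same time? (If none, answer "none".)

Pita ∩ Emeka: 06:45-10:20, 14:05-18:00.
Pita ∩ Emeka ∩ Keanu: 06:45-10:20, 14:05-14:45, 15:35-18:00.
Pita ∩ Emeka ∩ Keanu ∩ Sofia: 06:45-10:20, 14:30-14:45, 15:35-18:00.
Pita ∩ Emeka ∩ Keanu ∩ Sofia ∩ Kavya: 07:00-09:50, 15:35-17:05.
Pita ∩ Emeka ∩ Keanu ∩ Sofia ∩ Kavya ∩ Aarav: 07:00-09:50, 15:35-17:05.
Pita ∩ Emeka ∩ Keanu ∩ Sofia ∩ Kavya ∩ Aarav ∩ Jun: 07:20-09:50, 15:35-17:05.
Those are the intersection windows.

07:20-09:50, 15:35-17:05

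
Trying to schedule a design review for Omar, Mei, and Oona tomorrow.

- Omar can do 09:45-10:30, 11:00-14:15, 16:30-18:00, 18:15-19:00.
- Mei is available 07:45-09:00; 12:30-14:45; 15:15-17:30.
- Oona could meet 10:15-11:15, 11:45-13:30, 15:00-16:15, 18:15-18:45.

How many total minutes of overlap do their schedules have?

Omar ∩ Mei: 12:30-14:15, 16:30-17:30.
Omar ∩ Mei ∩ Oona: 12:30-13:30.
That's a single block of 60 minutes.

60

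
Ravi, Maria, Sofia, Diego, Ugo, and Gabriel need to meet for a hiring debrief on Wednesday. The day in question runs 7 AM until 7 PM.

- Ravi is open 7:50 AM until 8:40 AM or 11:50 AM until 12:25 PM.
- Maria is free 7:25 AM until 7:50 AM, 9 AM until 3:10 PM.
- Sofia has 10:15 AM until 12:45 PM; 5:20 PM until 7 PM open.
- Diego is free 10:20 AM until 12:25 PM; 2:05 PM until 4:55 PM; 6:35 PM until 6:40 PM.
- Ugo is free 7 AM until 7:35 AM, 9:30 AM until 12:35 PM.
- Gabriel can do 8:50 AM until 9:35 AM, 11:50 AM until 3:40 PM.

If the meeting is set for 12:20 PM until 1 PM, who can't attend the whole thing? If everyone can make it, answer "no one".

Ravi: not fully free for 12:20-13:00. Maria: free for 12:20-13:00. Sofia: not fully free for 12:20-13:00. Diego: not fully free for 12:20-13:00. Ugo: not fully free for 12:20-13:00. Gabriel: free for 12:20-13:00.

Diego, Ravi, Sofia, Ugo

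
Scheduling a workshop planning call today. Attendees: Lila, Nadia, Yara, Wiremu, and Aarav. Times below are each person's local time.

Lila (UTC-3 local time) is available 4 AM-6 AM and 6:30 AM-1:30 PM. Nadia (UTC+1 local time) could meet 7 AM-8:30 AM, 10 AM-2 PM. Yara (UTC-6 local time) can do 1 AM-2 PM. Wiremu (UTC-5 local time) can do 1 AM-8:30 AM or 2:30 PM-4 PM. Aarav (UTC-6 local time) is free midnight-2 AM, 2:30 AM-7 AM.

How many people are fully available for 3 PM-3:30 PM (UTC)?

2

Lila in UTC: 07:00-09:00, 09:30-16:30 (add 3h to convert from UTC-3).
Nadia in UTC: 06:00-07:30, 09:00-13:00 (subtract 1h to convert from UTC+1).
Yara in UTC: 07:00-20:00 (add 6h to convert from UTC-6).
Wiremu in UTC: 06:00-13:30, 19:30-21:00 (add 5h to convert from UTC-5).
Aarav in UTC: 06:00-08:00, 08:30-13:00 (add 6h to convert from UTC-6).
Lila and Yara can make the full 15:00-15:30 slot — that's 2.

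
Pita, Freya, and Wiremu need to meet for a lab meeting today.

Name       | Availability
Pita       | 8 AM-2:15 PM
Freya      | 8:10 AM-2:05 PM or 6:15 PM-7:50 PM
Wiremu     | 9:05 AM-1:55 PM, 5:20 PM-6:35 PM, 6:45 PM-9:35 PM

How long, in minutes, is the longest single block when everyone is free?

290

Pita ∩ Freya: 08:10-14:05.
Pita ∩ Freya ∩ Wiremu: 09:05-13:55.
The longest is 09:05-13:55 at 290 minutes.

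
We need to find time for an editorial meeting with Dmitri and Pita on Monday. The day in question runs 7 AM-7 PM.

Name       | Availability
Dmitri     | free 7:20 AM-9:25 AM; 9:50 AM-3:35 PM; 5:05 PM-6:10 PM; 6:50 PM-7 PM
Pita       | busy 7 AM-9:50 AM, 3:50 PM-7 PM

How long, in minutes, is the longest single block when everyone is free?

345

Dmitri free: 07:20-09:25, 09:50-15:35, 17:05-18:10, 18:50-19:00.
Pita free: 09:50-15:50 (invert busy blocks within the working day).
Dmitri ∩ Pita: 09:50-15:35.
The longest is 09:50-15:35 at 345 minutes.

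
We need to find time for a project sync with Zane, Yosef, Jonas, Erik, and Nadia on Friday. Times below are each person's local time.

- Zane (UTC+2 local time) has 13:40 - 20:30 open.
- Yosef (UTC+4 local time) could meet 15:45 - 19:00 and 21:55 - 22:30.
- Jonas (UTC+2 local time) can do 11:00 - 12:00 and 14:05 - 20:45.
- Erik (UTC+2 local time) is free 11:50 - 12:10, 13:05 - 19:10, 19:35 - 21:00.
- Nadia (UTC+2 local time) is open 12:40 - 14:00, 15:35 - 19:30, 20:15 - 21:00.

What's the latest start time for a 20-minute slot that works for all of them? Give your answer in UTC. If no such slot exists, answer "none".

Zane in UTC: 11:40-18:30 (subtract 2h to convert from UTC+2).
Yosef in UTC: 11:45-15:00, 17:55-18:30 (subtract 4h to convert from UTC+4).
Jonas in UTC: 09:00-10:00, 12:05-18:45 (subtract 2h to convert from UTC+2).
Erik in UTC: 09:50-10:10, 11:05-17:10, 17:35-19:00 (subtract 2h to convert from UTC+2).
Nadia in UTC: 10:40-12:00, 13:35-17:30, 18:15-19:00 (subtract 2h to convert from UTC+2).
Zane ∩ Yosef: 11:45-15:00, 17:55-18:30.
Zane ∩ Yosef ∩ Jonas: 12:05-15:00, 17:55-18:30.
Zane ∩ Yosef ∩ Jonas ∩ Erik: 12:05-15:00, 17:55-18:30.
Zane ∩ Yosef ∩ Jonas ∩ Erik ∩ Nadia: 13:35-15:00, 18:15-18:30.
The last common window of at least 20 minutes is 13:35-15:00; a 20-minute meeting can start as late as 14:40 and still end by 15:00.

14:40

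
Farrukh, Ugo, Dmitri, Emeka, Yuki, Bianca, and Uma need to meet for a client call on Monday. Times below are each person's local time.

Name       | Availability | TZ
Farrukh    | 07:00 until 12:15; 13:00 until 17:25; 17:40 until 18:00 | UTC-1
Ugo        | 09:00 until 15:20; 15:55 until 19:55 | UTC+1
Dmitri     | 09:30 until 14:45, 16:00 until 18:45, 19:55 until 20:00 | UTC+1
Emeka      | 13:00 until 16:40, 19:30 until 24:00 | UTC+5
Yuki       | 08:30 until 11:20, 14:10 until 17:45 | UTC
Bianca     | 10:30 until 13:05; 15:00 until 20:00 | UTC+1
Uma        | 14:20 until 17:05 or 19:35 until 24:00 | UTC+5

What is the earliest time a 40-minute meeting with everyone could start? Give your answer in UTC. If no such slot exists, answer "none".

Farrukh in UTC: 08:00-13:15, 14:00-18:25, 18:40-19:00 (add 1h to convert from UTC-1).
Ugo in UTC: 08:00-14:20, 14:55-18:55 (subtract 1h to convert from UTC+1).
Dmitri in UTC: 08:30-13:45, 15:00-17:45, 18:55-19:00 (subtract 1h to convert from UTC+1).
Emeka in UTC: 08:00-11:40, 14:30-19:00 (subtract 5h to convert from UTC+5).
Yuki in UTC: 08:30-11:20, 14:10-17:45.
Bianca in UTC: 09:30-12:05, 14:00-19:00 (subtract 1h to convert from UTC+1).
Uma in UTC: 09:20-12:05, 14:35-19:00 (subtract 5h to convert from UTC+5).
Farrukh ∩ Ugo: 08:00-13:15, 14:00-14:20, 14:55-18:25, 18:40-18:55.
Farrukh ∩ Ugo ∩ Dmitri: 08:30-13:15, 15:00-17:45.
Farrukh ∩ Ugo ∩ Dmitri ∩ Emeka: 08:30-11:40, 15:00-17:45.
Farrukh ∩ Ugo ∩ Dmitri ∩ Emeka ∩ Yuki: 08:30-11:20, 15:00-17:45.
Farrukh ∩ Ugo ∩ Dmitri ∩ Emeka ∩ Yuki ∩ Bianca: 09:30-11:20, 15:00-17:45.
Farrukh ∩ Ugo ∩ Dmitri ∩ Emeka ∩ Yuki ∩ Bianca ∩ Uma: 09:30-11:20, 15:00-17:45.
The first common window of at least 40 minutes is 09:30-11:20, so the earliest start is 09:30.

09:30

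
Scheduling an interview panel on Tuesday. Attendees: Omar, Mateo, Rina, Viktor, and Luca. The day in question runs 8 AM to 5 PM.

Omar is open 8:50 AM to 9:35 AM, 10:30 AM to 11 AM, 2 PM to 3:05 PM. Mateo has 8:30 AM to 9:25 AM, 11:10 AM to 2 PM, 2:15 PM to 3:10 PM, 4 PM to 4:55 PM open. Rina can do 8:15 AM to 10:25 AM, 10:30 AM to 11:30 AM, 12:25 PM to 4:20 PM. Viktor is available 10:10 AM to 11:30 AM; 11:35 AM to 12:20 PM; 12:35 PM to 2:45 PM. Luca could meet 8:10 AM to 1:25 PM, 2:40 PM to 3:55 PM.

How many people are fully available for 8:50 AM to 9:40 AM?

2

Rina and Luca can make the full 08:50-09:40 slot — that's 2.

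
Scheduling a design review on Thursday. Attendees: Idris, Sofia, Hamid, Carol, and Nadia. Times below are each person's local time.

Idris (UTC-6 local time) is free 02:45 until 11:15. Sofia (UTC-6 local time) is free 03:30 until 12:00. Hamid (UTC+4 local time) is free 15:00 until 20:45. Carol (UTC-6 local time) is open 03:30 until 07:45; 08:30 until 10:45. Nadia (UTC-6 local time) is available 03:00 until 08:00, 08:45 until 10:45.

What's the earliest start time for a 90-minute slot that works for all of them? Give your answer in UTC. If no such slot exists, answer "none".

11:00

Idris in UTC: 08:45-17:15 (add 6h to convert from UTC-6).
Sofia in UTC: 09:30-18:00 (add 6h to convert from UTC-6).
Hamid in UTC: 11:00-16:45 (subtract 4h to convert from UTC+4).
Carol in UTC: 09:30-13:45, 14:30-16:45 (add 6h to convert from UTC-6).
Nadia in UTC: 09:00-14:00, 14:45-16:45 (add 6h to convert from UTC-6).
Idris ∩ Sofia: 09:30-17:15.
Idris ∩ Sofia ∩ Hamid: 11:00-16:45.
Idris ∩ Sofia ∩ Hamid ∩ Carol: 11:00-13:45, 14:30-16:45.
Idris ∩ Sofia ∩ Hamid ∩ Carol ∩ Nadia: 11:00-13:45, 14:45-16:45.
The first common window of at least 90 minutes is 11:00-13:45, so the earliest start is 11:00.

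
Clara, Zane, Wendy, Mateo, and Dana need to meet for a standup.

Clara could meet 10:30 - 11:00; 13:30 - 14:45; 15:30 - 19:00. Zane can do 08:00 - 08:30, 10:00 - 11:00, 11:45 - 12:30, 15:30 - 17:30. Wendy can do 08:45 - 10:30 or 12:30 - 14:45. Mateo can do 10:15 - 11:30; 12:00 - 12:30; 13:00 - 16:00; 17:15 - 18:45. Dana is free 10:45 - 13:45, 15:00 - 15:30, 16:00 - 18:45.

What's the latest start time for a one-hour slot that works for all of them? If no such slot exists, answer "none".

Clara ∩ Zane: 10:30-11:00, 15:30-17:30.
Clara ∩ Zane ∩ Wendy: ∅.
Clara ∩ Zane ∩ Wendy ∩ Mateo: ∅.
Clara ∩ Zane ∩ Wendy ∩ Mateo ∩ Dana: ∅.
There is no time when everyone is free.
No common window is at least 60 minutes long.

none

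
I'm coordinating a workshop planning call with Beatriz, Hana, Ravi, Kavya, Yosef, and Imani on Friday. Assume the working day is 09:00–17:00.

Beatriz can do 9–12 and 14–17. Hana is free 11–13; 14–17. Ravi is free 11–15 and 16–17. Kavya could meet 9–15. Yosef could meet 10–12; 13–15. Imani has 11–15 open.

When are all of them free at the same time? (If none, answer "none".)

11:00-12:00, 14:00-15:00

Beatriz ∩ Hana: 11:00-12:00, 14:00-17:00.
Beatriz ∩ Hana ∩ Ravi: 11:00-12:00, 14:00-15:00, 16:00-17:00.
Beatriz ∩ Hana ∩ Ravi ∩ Kavya: 11:00-12:00, 14:00-15:00.
Beatriz ∩ Hana ∩ Ravi ∩ Kavya ∩ Yosef: 11:00-12:00, 14:00-15:00.
Beatriz ∩ Hana ∩ Ravi ∩ Kavya ∩ Yosef ∩ Imani: 11:00-12:00, 14:00-15:00.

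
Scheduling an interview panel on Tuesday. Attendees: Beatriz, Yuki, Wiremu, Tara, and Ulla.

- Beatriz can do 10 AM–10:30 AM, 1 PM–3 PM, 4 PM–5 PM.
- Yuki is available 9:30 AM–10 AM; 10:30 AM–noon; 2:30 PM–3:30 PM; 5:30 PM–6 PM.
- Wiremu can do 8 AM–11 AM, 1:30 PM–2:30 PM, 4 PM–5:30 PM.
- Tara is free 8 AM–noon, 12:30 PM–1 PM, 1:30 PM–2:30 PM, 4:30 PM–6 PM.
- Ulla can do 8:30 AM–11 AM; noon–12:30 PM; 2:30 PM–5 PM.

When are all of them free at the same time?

none

Beatriz ∩ Yuki: 14:30-15:00.
Beatriz ∩ Yuki ∩ Wiremu: ∅.
Beatriz ∩ Yuki ∩ Wiremu ∩ Tara: ∅.
Beatriz ∩ Yuki ∩ Wiremu ∩ Tara ∩ Ulla: ∅.
There is no time when everyone is free.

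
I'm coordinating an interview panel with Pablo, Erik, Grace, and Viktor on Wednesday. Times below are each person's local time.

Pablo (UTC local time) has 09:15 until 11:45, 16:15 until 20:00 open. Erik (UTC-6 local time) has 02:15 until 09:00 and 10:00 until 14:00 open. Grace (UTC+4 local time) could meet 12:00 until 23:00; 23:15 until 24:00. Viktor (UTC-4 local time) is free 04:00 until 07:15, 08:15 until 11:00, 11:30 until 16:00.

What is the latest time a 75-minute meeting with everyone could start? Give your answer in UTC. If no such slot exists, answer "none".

17:45

Pablo in UTC: 09:15-11:45, 16:15-20:00.
Erik in UTC: 08:15-15:00, 16:00-20:00 (add 6h to convert from UTC-6).
Grace in UTC: 08:00-19:00, 19:15-20:00 (subtract 4h to convert from UTC+4).
Viktor in UTC: 08:00-11:15, 12:15-15:00, 15:30-20:00 (add 4h to convert from UTC-4).
Pablo ∩ Erik: 09:15-11:45, 16:15-20:00.
Pablo ∩ Erik ∩ Grace: 09:15-11:45, 16:15-19:00, 19:15-20:00.
Pablo ∩ Erik ∩ Grace ∩ Viktor: 09:15-11:15, 16:15-19:00, 19:15-20:00.
The last common window of at least 75 minutes is 16:15-19:00; a 75-minute meeting can start as late as 17:45 and still end by 19:00.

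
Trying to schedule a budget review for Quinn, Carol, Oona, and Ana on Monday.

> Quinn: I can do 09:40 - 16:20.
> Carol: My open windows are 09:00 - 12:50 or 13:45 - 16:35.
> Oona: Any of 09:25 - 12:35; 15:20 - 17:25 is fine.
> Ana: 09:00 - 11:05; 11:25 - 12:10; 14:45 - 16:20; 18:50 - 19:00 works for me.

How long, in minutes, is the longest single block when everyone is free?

85

Quinn ∩ Carol: 09:40-12:50, 13:45-16:20.
Quinn ∩ Carol ∩ Oona: 09:40-12:35, 15:20-16:20.
Quinn ∩ Carol ∩ Oona ∩ Ana: 09:40-11:05, 11:25-12:10, 15:20-16:20.
The longest is 09:40-11:05 at 85 minutes.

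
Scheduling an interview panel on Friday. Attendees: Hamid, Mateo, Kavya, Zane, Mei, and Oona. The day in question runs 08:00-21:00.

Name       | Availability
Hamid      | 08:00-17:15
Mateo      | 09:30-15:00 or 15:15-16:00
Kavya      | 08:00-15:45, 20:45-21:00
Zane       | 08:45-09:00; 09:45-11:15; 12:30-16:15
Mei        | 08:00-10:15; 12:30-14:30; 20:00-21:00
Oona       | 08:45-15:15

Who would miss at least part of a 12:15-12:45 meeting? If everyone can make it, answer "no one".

Hamid: free for 12:15-12:45. Mateo: free for 12:15-12:45. Kavya: free for 12:15-12:45. Zane: not fully free for 12:15-12:45. Mei: not fully free for 12:15-12:45. Oona: free for 12:15-12:45.

Mei, Zane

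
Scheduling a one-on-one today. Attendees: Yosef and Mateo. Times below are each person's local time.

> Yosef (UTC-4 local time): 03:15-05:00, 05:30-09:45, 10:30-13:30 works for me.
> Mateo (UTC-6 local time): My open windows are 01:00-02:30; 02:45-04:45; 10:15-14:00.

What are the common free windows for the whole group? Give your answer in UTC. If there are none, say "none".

Yosef in UTC: 07:15-09:00, 09:30-13:45, 14:30-17:30 (add 4h to convert from UTC-4).
Mateo in UTC: 07:00-08:30, 08:45-10:45, 16:15-20:00 (add 6h to convert from UTC-6).
Yosef ∩ Mateo: 07:15-08:30, 08:45-09:00, 09:30-10:45, 16:15-17:30.

07:15-08:30, 08:45-09:00, 09:30-10:45, 16:15-17:30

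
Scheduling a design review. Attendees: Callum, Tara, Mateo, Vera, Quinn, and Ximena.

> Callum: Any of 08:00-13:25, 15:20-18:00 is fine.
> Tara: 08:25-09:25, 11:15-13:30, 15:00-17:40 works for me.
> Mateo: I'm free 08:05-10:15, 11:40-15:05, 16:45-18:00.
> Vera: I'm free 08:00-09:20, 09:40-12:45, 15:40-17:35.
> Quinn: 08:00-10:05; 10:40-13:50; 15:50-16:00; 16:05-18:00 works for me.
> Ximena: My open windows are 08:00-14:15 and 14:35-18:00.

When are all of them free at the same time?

Callum ∩ Tara: 08:25-09:25, 11:15-13:25, 15:20-17:40.
Callum ∩ Tara ∩ Mateo: 08:25-09:25, 11:40-13:25, 16:45-17:40.
Callum ∩ Tara ∩ Mateo ∩ Vera: 08:25-09:20, 11:40-12:45, 16:45-17:35.
Callum ∩ Tara ∩ Mateo ∩ Vera ∩ Quinn: 08:25-09:20, 11:40-12:45, 16:45-17:35.
Callum ∩ Tara ∩ Mateo ∩ Vera ∩ Quinn ∩ Ximena: 08:25-09:20, 11:40-12:45, 16:45-17:35.

08:25-09:20, 11:40-12:45, 16:45-17:35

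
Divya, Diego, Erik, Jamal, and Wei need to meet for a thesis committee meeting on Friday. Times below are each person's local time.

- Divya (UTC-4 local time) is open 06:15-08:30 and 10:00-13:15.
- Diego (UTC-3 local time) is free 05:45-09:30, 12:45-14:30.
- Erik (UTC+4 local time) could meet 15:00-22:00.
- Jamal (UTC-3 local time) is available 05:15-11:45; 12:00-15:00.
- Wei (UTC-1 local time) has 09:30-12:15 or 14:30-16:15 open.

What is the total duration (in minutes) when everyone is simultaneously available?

180

Divya in UTC: 10:15-12:30, 14:00-17:15 (add 4h to convert from UTC-4).
Diego in UTC: 08:45-12:30, 15:45-17:30 (add 3h to convert from UTC-3).
Erik in UTC: 11:00-18:00 (subtract 4h to convert from UTC+4).
Jamal in UTC: 08:15-14:45, 15:00-18:00 (add 3h to convert from UTC-3).
Wei in UTC: 10:30-13:15, 15:30-17:15 (add 1h to convert from UTC-1).
Divya ∩ Diego: 10:15-12:30, 15:45-17:15.
Divya ∩ Diego ∩ Erik: 11:00-12:30, 15:45-17:15.
Divya ∩ Diego ∩ Erik ∩ Jamal: 11:00-12:30, 15:45-17:15.
Divya ∩ Diego ∩ Erik ∩ Jamal ∩ Wei: 11:00-12:30, 15:45-17:15.
Summing the common windows: 90 + 90 = 180 minutes.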